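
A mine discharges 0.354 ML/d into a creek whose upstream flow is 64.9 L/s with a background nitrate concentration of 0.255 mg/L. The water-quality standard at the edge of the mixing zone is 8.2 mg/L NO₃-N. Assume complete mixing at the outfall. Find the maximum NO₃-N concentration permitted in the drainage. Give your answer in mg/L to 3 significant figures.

0.354 ML/d = 0.004097 m³/s.
64.9 L/s = 0.0649 m³/s.
Mass balance: 8.2·0.069 = 0.004097·Cₑ + 0.0649·0.255.
Cₑ = (0.5658 − 0.01655) / 0.004097 = 134 mg/L.

134 mg/L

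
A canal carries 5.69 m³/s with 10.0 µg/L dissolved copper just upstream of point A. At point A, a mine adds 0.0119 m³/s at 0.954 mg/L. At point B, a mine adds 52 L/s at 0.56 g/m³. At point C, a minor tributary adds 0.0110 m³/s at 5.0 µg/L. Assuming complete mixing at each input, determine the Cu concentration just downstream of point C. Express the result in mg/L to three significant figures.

10.0 µg/L = 0.01 mg/L.
After input A: C = (5.69·0.01 + 0.0119·0.954) / 5.702 = 0.01197 mg/L.
52 L/s = 0.052 m³/s.
After input B: C = (5.702·0.01197 + 0.052·0.56) / 5.754 = 0.01692 mg/L.
5.0 µg/L = 0.005 mg/L.
After input C: C = (5.754·0.01692 + 0.011·0.005) / 5.765 = 0.0169 mg/L.

0.0169 mg/L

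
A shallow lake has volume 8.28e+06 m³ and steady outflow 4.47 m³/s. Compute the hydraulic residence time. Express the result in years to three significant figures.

Q = 4.47 m³/s × 3.156e+07 s/yr = 1.411e+08 m³/yr.
Hydraulic residence time τ = V/Q = 8.28e+06/1.411e+08 = 0.0587 yr.

0.0587 yr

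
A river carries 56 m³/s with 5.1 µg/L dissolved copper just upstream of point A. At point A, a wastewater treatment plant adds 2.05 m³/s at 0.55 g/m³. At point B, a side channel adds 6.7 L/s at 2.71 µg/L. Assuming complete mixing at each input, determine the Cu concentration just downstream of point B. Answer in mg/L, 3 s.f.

0.0243 mg/L

5.1 µg/L = 0.0051 mg/L.
After input A: C = (56·0.0051 + 2.05·0.55) / 58.05 = 0.02434 mg/L.
6.7 L/s = 0.0067 m³/s.
2.71 µg/L = 0.00271 mg/L.
After input B: C = (58.05·0.02434 + 0.0067·0.00271) / 58.06 = 0.02434 mg/L.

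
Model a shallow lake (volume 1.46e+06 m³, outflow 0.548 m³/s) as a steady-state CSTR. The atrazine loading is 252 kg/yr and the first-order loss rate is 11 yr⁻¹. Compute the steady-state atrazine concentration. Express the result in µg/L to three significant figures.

Outflow Q = 0.548 m³/s × 3.156e+07 s/yr = 1.729e+07 m³/yr.
Steady-state CSTR mass balance: W = Q·C + k·V·C, so C = W/(Q + kV).
Q + kV = 1.729e+07 + 11·1.46e+06 = 3.335e+07 m³/yr.
C = 252/3.335e+07 = 7.555e-06 kg/m³ = 0.007555 mg/L = 7.555 µg/L.

7.56 µg/L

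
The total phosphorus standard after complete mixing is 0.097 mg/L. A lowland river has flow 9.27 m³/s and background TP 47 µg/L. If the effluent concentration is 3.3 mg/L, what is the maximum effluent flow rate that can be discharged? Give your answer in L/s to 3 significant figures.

47 µg/L = 0.047 mg/L.
Mass balance at complete mixing: C_std·(Q_w + Q_r) = Q_w·C_e + Q_r·C_b.
Rearranging, Q_w = Q_r·(C_std − C_b)/(C_e − C_std) = 9.27·(0.097 − 0.047) / (3.3 − 0.097) = 0.1447 m³/s.
= 144.7 L/s.

145 L/s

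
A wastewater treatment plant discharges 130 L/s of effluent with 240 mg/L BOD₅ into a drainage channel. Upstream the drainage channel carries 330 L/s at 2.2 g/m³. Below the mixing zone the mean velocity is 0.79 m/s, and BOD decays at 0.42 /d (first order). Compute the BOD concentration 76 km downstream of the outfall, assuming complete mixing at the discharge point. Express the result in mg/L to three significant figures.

130 L/s = 0.13 m³/s.
330 L/s = 0.33 m³/s.
After complete mixing, C₀ = (0.13·240 + 0.33·2.2) / 0.46 = 69.4 mg/L.
Travel time t = 7.6e+04 m / 0.79 m/s = 9.62e+04 s = 1.113 d.
C = 69.4·exp(−0.42·1.113) = 69.4·0.6265 = 43.48 mg/L.

43.5 mg/L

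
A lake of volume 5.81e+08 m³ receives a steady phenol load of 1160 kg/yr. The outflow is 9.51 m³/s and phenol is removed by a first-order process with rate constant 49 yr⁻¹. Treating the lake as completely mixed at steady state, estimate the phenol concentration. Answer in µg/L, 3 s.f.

Outflow Q = 9.51 m³/s × 3.156e+07 s/yr = 3.001e+08 m³/yr.
Steady-state CSTR mass balance: W = Q·C + k·V·C, so C = W/(Q + kV).
Q + kV = 3.001e+08 + 49·5.81e+08 = 2.877e+10 m³/yr.
C = 1160/2.877e+10 = 4.032e-08 kg/m³ = 4.032e-05 mg/L = 0.04032 µg/L.

0.0403 µg/L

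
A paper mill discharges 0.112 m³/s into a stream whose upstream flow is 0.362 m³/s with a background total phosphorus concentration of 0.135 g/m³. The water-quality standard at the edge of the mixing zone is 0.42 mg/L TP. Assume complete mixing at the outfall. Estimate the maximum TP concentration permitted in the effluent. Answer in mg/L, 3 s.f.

1.34 mg/L

Mass balance: 0.42·0.474 = 0.112·Cₑ + 0.362·0.135.
Cₑ = (0.1991 − 0.04887) / 0.112 = 1.341 mg/L.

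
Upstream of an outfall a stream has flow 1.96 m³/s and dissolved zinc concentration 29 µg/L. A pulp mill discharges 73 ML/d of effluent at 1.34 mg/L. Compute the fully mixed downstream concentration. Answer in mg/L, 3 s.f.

73 ML/d = 0.8449 m³/s.
29 µg/L = 0.029 mg/L.
Flow-weighted mixing gives C = (0.8449·1.34 + 1.96·0.029) / (0.8449 + 1.96) = 1.189/2.805 = 0.4239 mg/L.

0.424 mg/L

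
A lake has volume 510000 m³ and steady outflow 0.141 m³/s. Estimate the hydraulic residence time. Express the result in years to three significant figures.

0.115 yr

Q = 0.141 m³/s × 3.156e+07 s/yr = 4.45e+06 m³/yr.
Hydraulic residence time τ = V/Q = 510000/4.45e+06 = 0.1146 yr.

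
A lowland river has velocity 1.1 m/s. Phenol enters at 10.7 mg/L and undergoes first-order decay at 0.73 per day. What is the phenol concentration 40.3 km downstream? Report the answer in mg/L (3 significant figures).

Travel time t = 40.3 km / 1.1 m/s = 4.03e+04/1.1 = 3.664e+04 s = 0.424 d.
First-order decay: C = 10.7·exp(−0.73·0.424) = 10.7·0.7338 = 7.851 mg/L.

7.85 mg/L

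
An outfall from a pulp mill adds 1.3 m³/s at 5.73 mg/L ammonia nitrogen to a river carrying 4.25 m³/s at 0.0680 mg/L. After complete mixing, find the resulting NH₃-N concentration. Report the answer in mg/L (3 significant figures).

1.39 mg/L

Conservation of mass across the mixing zone: C = (1.3·5.73 + 4.25·0.068) / (1.3 + 4.25) = 7.738/5.55 = 1.394 mg/L.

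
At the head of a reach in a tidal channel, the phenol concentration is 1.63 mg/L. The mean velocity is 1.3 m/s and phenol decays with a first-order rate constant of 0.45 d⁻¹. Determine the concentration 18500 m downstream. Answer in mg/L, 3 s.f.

Travel time t = 18500 m / 1.3 m/s = 1.85e+04/1.3 = 1.423e+04 s = 0.1647 d.
First-order decay: C = 1.63·exp(−0.45·0.1647) = 1.63·0.9286 = 1.514 mg/L.

1.51 mg/L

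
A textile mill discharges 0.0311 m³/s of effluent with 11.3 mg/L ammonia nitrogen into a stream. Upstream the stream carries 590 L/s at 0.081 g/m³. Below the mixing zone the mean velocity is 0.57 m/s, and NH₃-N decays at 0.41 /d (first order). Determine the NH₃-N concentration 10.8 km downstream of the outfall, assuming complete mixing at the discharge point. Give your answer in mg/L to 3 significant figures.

590 L/s = 0.59 m³/s.
After complete mixing, C₀ = (0.0311·11.3 + 0.59·0.081) / 0.6211 = 0.6428 mg/L.
Travel time t = 1.08e+04 m / 0.57 m/s = 1.895e+04 s = 0.2193 d.
C = 0.6428·exp(−0.41·0.2193) = 0.6428·0.914 = 0.5875 mg/L.

0.587 mg/L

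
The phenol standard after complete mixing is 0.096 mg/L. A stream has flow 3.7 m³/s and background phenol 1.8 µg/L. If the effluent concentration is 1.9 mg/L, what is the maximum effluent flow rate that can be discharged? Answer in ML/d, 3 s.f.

1.8 µg/L = 0.0018 mg/L.
Mass balance at complete mixing: C_std·(Q_w + Q_r) = Q_w·C_e + Q_r·C_b.
Rearranging, Q_w = Q_r·(C_std − C_b)/(C_e − C_std) = 3.7·(0.096 − 0.0018) / (1.9 − 0.096) = 0.1932 m³/s.
= 16.69 ML/d.

16.7 ML/d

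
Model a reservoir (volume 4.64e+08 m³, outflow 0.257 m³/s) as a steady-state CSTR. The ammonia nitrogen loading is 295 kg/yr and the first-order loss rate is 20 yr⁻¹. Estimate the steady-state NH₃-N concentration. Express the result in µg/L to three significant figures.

Outflow Q = 0.257 m³/s × 3.156e+07 s/yr = 8.11e+06 m³/yr.
Steady-state CSTR mass balance: W = Q·C + k·V·C, so C = W/(Q + kV).
Q + kV = 8.11e+06 + 20·4.64e+08 = 9.288e+09 m³/yr.
C = 295/9.288e+09 = 3.176e-08 kg/m³ = 3.176e-05 mg/L = 0.03176 µg/L.

0.0318 µg/L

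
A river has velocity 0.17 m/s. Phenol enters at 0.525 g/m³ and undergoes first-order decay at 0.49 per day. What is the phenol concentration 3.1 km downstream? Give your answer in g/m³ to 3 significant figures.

0.473 g/m³

Travel time t = 3.1 km / 0.17 m/s = 3100/0.17 = 1.824e+04 s = 0.2111 d.
First-order decay: C = 0.525·exp(−0.49·0.2111) = 0.525·0.9018 = 0.4734 g/m³.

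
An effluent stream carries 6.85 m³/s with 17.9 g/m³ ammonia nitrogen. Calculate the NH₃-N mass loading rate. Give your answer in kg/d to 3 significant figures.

10600 kg/d

Mass flux = Q·C = 6.85 m³/s × 17.9 g/m³ = 122.6 g/s.
= 122.6 g/s × 86.4 = 1.059e+04 kg/d.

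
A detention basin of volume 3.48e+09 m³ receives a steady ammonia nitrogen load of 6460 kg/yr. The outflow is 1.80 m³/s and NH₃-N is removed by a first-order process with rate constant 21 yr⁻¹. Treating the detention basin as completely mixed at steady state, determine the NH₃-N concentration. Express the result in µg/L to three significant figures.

Outflow Q = 1.80 m³/s × 3.156e+07 s/yr = 5.68e+07 m³/yr.
Steady-state CSTR mass balance: W = Q·C + k·V·C, so C = W/(Q + kV).
Q + kV = 5.68e+07 + 21·3.48e+09 = 7.314e+10 m³/yr.
C = 6460/7.314e+10 = 8.833e-08 kg/m³ = 8.833e-05 mg/L = 0.08833 µg/L.

0.0883 µg/L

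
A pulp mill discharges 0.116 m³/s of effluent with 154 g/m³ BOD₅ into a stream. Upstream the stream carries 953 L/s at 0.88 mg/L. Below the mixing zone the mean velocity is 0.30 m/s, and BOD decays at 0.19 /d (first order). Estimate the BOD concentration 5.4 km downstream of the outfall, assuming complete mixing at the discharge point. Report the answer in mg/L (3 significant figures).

16.8 mg/L

953 L/s = 0.953 m³/s.
After complete mixing, C₀ = (0.116·154 + 0.953·0.88) / 1.069 = 17.5 mg/L.
Travel time t = 5400 m / 0.30 m/s = 1.8e+04 s = 0.2083 d.
C = 17.5·exp(−0.19·0.2083) = 17.5·0.9612 = 16.82 mg/L.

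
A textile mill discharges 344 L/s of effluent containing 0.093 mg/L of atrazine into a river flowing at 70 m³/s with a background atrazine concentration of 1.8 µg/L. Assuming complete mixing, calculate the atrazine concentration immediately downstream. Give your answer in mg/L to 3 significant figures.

344 L/s = 0.344 m³/s.
1.8 µg/L = 0.0018 mg/L.
Conservation of mass across the mixing zone: C = (0.344·0.093 + 70·0.0018) / (0.344 + 70) = 0.158/70.34 = 0.002246 mg/L.

0.00225 mg/L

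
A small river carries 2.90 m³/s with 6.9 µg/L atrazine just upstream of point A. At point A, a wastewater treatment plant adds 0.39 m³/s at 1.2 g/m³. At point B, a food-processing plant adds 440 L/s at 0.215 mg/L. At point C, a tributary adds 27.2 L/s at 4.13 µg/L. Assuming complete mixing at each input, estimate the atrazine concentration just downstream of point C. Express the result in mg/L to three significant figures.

0.155 mg/L

6.9 µg/L = 0.0069 mg/L.
After input A: C = (2.9·0.0069 + 0.39·1.2) / 3.29 = 0.1483 mg/L.
440 L/s = 0.44 m³/s.
After input B: C = (3.29·0.1483 + 0.44·0.215) / 3.73 = 0.1562 mg/L.
27.2 L/s = 0.0272 m³/s.
4.13 µg/L = 0.00413 mg/L.
After input C: C = (3.73·0.1562 + 0.0272·0.00413) / 3.757 = 0.1551 mg/L.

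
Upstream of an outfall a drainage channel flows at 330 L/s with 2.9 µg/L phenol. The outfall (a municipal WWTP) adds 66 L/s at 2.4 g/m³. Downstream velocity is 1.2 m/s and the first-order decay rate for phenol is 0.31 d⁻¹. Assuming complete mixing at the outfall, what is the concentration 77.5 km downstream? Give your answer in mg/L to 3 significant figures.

66 L/s = 0.066 m³/s.
330 L/s = 0.33 m³/s.
2.9 µg/L = 0.0029 mg/L.
After complete mixing, C₀ = (0.066·2.4 + 0.33·0.0029) / 0.396 = 0.4024 mg/L.
Travel time t = 7.75e+04 m / 1.2 m/s = 6.458e+04 s = 0.7475 d.
C = 0.4024·exp(−0.31·0.7475) = 0.4024·0.7932 = 0.3192 mg/L.

0.319 mg/L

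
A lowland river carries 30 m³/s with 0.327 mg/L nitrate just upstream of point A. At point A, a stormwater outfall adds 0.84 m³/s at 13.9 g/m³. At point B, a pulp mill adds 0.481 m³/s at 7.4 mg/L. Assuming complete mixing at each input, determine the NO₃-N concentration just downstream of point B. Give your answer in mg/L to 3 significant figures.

0.800 mg/L

After input A: C = (30·0.327 + 0.84·13.9) / 30.84 = 0.6967 mg/L.
After input B: C = (30.84·0.6967 + 0.481·7.4) / 31.32 = 0.7996 mg/L.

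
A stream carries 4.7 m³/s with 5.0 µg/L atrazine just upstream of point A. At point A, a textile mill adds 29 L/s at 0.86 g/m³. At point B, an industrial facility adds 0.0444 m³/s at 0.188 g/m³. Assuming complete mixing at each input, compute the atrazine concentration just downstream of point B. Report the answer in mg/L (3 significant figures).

0.0119 mg/L

5.0 µg/L = 0.005 mg/L.
29 L/s = 0.029 m³/s.
After input A: C = (4.7·0.005 + 0.029·0.86) / 4.729 = 0.01024 mg/L.
After input B: C = (4.729·0.01024 + 0.0444·0.188) / 4.773 = 0.0119 mg/L.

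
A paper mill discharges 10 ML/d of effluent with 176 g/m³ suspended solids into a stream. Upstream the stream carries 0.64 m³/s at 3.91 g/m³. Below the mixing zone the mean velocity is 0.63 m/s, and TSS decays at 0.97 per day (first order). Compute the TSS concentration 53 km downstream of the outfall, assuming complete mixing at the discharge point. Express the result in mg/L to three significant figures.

10 ML/d = 0.1157 m³/s.
After complete mixing, C₀ = (0.1157·176 + 0.64·3.91) / 0.7557 = 30.27 mg/L.
Travel time t = 5.3e+04 m / 0.63 m/s = 8.413e+04 s = 0.9737 d.
C = 30.27·exp(−0.97·0.9737) = 30.27·0.3889 = 11.77 mg/L.

11.8 mg/L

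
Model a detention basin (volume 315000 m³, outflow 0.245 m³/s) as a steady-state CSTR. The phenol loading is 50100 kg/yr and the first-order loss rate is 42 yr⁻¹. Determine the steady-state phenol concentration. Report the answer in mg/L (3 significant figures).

Outflow Q = 0.245 m³/s × 3.156e+07 s/yr = 7.732e+06 m³/yr.
Steady-state CSTR mass balance: W = Q·C + k·V·C, so C = W/(Q + kV).
Q + kV = 7.732e+06 + 42·315000 = 2.096e+07 m³/yr.
C = 50100/2.096e+07 = 0.00239 kg/m³ = 2.39 mg/L.

2.39 mg/L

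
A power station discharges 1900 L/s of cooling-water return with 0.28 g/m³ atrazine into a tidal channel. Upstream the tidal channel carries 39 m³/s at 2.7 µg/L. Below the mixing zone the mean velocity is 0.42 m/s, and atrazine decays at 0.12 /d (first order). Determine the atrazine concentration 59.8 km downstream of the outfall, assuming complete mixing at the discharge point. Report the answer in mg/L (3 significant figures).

0.0128 mg/L

1900 L/s = 1.9 m³/s.
2.7 µg/L = 0.0027 mg/L.
After complete mixing, C₀ = (1.9·0.28 + 39·0.0027) / 40.9 = 0.01558 mg/L.
Travel time t = 5.98e+04 m / 0.42 m/s = 1.424e+05 s = 1.648 d.
C = 0.01558·exp(−0.12·1.648) = 0.01558·0.8206 = 0.01279 mg/L.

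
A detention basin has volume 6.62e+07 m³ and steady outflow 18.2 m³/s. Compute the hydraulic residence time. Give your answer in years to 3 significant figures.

Q = 18.2 m³/s × 3.156e+07 s/yr = 5.743e+08 m³/yr.
Hydraulic residence time τ = V/Q = 6.62e+07/5.743e+08 = 0.1153 yr.

0.115 yr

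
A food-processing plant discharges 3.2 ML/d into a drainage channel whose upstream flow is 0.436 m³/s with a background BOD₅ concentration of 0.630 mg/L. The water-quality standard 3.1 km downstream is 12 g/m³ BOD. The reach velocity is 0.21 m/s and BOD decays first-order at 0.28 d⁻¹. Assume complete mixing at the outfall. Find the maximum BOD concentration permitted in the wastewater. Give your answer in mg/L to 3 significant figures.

153 mg/L

3.2 ML/d = 0.03704 m³/s.
Travel time to the compliance point: t = 3100/0.21 = 1.476e+04 s = 0.1709 d; decay factor exp(−0.28·0.1709) = 0.9533.
So the concentration just after mixing may be at most 12/0.9533 = 12.59 mg/L.
Mass balance: 12.59·0.473 = 0.03704·Cₑ + 0.436·0.63.
Cₑ = (5.955 − 0.2747) / 0.03704 = 153.4 mg/L.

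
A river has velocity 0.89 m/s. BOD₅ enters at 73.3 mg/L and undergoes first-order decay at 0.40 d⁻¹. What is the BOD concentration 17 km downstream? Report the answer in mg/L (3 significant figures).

67.1 mg/L

Travel time t = 17 km / 0.89 m/s = 1.7e+04/0.89 = 1.91e+04 s = 0.2211 d.
First-order decay: C = 73.3·exp(−0.40·0.2211) = 73.3·0.9154 = 67.1 mg/L.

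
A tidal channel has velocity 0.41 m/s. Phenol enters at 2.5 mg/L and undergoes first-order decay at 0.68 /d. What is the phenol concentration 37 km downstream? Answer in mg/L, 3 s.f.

Travel time t = 37 km / 0.41 m/s = 3.7e+04/0.41 = 9.024e+04 s = 1.044 d.
First-order decay: C = 2.5·exp(−0.68·1.044) = 2.5·0.4915 = 1.229 mg/L.

1.23 mg/L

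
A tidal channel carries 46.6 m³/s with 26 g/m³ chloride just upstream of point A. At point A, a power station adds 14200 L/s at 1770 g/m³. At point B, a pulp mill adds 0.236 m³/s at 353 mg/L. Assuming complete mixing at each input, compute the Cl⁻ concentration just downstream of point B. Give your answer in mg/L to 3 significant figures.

433 mg/L

14200 L/s = 14.2 m³/s.
After input A: C = (46.6·26 + 14.2·1770) / 60.8 = 433.3 mg/L.
After input B: C = (60.8·433.3 + 0.236·353) / 61.04 = 433 mg/L.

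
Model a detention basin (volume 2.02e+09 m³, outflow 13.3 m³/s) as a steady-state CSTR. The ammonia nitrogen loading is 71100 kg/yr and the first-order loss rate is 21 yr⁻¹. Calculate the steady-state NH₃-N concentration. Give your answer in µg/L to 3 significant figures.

1.66 µg/L

Outflow Q = 13.3 m³/s × 3.156e+07 s/yr = 4.197e+08 m³/yr.
Steady-state CSTR mass balance: W = Q·C + k·V·C, so C = W/(Q + kV).
Q + kV = 4.197e+08 + 21·2.02e+09 = 4.284e+10 m³/yr.
C = 71100/4.284e+10 = 1.66e-06 kg/m³ = 0.00166 mg/L = 1.66 µg/L.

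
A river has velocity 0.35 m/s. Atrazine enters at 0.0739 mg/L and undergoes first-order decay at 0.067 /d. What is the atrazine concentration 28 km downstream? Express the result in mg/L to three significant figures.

0.0695 mg/L

Travel time t = 28 km / 0.35 m/s = 2.8e+04/0.35 = 8e+04 s = 0.9259 d.
First-order decay: C = 0.0739·exp(−0.067·0.9259) = 0.0739·0.9398 = 0.06945 mg/L.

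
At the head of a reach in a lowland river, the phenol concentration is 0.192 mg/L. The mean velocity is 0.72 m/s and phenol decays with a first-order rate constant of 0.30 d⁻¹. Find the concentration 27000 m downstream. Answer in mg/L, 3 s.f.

Travel time t = 27000 m / 0.72 m/s = 2.7e+04/0.72 = 3.75e+04 s = 0.434 d.
First-order decay: C = 0.192·exp(−0.30·0.434) = 0.192·0.8779 = 0.1686 mg/L.

0.169 mg/L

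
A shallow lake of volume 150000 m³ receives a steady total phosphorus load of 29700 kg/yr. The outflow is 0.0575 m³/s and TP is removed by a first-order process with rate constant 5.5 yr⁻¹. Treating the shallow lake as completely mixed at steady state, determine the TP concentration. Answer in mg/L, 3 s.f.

11.3 mg/L

Outflow Q = 0.0575 m³/s × 3.156e+07 s/yr = 1.815e+06 m³/yr.
Steady-state CSTR mass balance: W = Q·C + k·V·C, so C = W/(Q + kV).
Q + kV = 1.815e+06 + 5.5·150000 = 2.64e+06 m³/yr.
C = 29700/2.64e+06 = 0.01125 kg/m³ = 11.25 mg/L.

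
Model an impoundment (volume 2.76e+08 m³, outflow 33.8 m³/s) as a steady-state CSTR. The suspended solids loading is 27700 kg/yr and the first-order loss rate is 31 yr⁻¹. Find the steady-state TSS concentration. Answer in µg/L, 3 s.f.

2.88 µg/L

Outflow Q = 33.8 m³/s × 3.156e+07 s/yr = 1.067e+09 m³/yr.
Steady-state CSTR mass balance: W = Q·C + k·V·C, so C = W/(Q + kV).
Q + kV = 1.067e+09 + 31·2.76e+08 = 9.623e+09 m³/yr.
C = 27700/9.623e+09 = 2.879e-06 kg/m³ = 0.002879 mg/L = 2.879 µg/L.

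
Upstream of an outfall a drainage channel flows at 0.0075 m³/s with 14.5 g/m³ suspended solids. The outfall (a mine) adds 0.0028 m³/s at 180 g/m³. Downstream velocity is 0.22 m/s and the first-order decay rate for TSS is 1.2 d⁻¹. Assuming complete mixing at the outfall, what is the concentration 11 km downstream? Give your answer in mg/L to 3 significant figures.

29.7 mg/L

After complete mixing, C₀ = (0.0028·180 + 0.0075·14.5) / 0.0103 = 59.49 mg/L.
Travel time t = 1.1e+04 m / 0.22 m/s = 5e+04 s = 0.5787 d.
C = 59.49·exp(−1.2·0.5787) = 59.49·0.4994 = 29.71 mg/L.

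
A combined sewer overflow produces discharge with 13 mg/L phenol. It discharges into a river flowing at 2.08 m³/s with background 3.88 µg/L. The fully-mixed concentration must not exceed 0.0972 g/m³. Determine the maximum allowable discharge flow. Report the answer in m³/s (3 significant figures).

3.88 µg/L = 0.00388 mg/L.
Mass balance at complete mixing: C_std·(Q_w + Q_r) = Q_w·C_e + Q_r·C_b.
Rearranging, Q_w = Q_r·(C_std − C_b)/(C_e − C_std) = 2.08·(0.0972 − 0.00388) / (13 − 0.0972) = 0.01504 m³/s.

0.0150 m³/s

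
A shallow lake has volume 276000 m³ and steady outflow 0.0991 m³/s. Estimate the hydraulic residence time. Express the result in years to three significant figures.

Q = 0.0991 m³/s × 3.156e+07 s/yr = 3.127e+06 m³/yr.
Hydraulic residence time τ = V/Q = 276000/3.127e+06 = 0.08825 yr.

0.0883 yr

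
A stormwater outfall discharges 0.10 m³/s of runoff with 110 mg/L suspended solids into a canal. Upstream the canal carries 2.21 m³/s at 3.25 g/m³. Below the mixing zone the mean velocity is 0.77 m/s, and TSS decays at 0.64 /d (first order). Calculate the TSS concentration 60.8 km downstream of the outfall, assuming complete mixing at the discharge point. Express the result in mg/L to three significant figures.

After complete mixing, C₀ = (0.1·110 + 2.21·3.25) / 2.31 = 7.871 mg/L.
Travel time t = 6.08e+04 m / 0.77 m/s = 7.896e+04 s = 0.9139 d.
C = 7.871·exp(−0.64·0.9139) = 7.871·0.5572 = 4.386 mg/L.

4.39 mg/L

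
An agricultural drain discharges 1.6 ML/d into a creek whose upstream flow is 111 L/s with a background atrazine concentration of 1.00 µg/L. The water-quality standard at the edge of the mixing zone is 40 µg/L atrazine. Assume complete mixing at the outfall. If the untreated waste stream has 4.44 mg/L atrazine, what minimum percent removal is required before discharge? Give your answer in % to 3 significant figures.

93.8 %

1.6 ML/d = 0.01852 m³/s.
111 L/s = 0.111 m³/s.
1.00 µg/L = 0.001 mg/L.
40 µg/L = 0.04 mg/L.
Mass balance: 0.04·0.1295 = 0.01852·Cₑ + 0.111·0.001.
Cₑ = (0.005181 − 0.000111) / 0.01852 = 0.2738 mg/L.
Required removal = 1 − 0.2738/4.44 = 93.83 %.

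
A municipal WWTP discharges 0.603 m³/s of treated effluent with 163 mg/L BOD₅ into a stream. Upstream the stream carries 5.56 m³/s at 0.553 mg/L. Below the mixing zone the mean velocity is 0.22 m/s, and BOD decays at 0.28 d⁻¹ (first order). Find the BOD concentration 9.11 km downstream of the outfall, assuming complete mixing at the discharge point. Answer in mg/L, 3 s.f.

14.4 mg/L

After complete mixing, C₀ = (0.603·163 + 5.56·0.553) / 6.163 = 16.45 mg/L.
Travel time t = 9110 m / 0.22 m/s = 4.141e+04 s = 0.4793 d.
C = 16.45·exp(−0.28·0.4793) = 16.45·0.8744 = 14.38 mg/L.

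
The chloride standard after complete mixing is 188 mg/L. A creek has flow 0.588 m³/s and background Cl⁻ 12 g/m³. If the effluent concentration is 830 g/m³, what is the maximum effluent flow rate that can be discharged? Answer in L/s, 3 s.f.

161 L/s

Mass balance at complete mixing: C_std·(Q_w + Q_r) = Q_w·C_e + Q_r·C_b.
Rearranging, Q_w = Q_r·(C_std − C_b)/(C_e − C_std) = 0.588·(188 − 12) / (830 − 188) = 0.1612 m³/s.
= 161.2 L/s.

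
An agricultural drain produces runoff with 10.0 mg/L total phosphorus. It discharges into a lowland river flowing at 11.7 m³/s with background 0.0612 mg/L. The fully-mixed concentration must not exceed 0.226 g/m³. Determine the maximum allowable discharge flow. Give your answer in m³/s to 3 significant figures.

0.197 m³/s

Mass balance at complete mixing: C_std·(Q_w + Q_r) = Q_w·C_e + Q_r·C_b.
Rearranging, Q_w = Q_r·(C_std − C_b)/(C_e − C_std) = 11.7·(0.226 − 0.0612) / (10 − 0.226) = 0.1973 m³/s.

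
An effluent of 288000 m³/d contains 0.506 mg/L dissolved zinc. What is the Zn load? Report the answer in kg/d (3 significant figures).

288000 m³/d = 3.333 m³/s.
Mass flux = Q·C = 3.333 m³/s × 0.506 g/m³ = 1.687 g/s.
= 1.687 g/s × 86.4 = 145.7 kg/d.

146 kg/d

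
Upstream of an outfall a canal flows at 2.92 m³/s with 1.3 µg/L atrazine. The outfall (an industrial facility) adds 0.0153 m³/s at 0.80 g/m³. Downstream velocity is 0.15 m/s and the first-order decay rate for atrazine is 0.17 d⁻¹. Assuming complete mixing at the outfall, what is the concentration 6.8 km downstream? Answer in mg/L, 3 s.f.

0.00500 mg/L

1.3 µg/L = 0.0013 mg/L.
After complete mixing, C₀ = (0.0153·0.8 + 2.92·0.0013) / 2.935 = 0.005463 mg/L.
Travel time t = 6800 m / 0.15 m/s = 4.533e+04 s = 0.5247 d.
C = 0.005463·exp(−0.17·0.5247) = 0.005463·0.9147 = 0.004997 mg/L.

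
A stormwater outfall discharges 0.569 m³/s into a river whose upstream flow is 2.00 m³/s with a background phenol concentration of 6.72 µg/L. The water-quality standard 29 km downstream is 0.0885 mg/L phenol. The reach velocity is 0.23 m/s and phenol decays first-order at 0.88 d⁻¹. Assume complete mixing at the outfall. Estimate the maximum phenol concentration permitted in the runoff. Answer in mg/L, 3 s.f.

1.42 mg/L

6.72 µg/L = 0.00672 mg/L.
Travel time to the compliance point: t = 2.9e+04/0.23 = 1.261e+05 s = 1.459 d; decay factor exp(−0.88·1.459) = 0.2769.
So the concentration just after mixing may be at most 0.0885/0.2769 = 0.3196 mg/L.
Mass balance: 0.3196·2.569 = 0.569·Cₑ + 2·0.00672.
Cₑ = (0.8212 − 0.01344) / 0.569 = 1.42 mg/L.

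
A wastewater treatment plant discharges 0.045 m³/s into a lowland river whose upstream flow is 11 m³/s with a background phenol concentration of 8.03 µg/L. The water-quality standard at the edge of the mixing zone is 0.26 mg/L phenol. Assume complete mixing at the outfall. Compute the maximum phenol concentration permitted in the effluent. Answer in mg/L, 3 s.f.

61.9 mg/L

8.03 µg/L = 0.00803 mg/L.
Mass balance: 0.26·11.04 = 0.045·Cₑ + 11·0.00803.
Cₑ = (2.872 − 0.08833) / 0.045 = 61.85 mg/L.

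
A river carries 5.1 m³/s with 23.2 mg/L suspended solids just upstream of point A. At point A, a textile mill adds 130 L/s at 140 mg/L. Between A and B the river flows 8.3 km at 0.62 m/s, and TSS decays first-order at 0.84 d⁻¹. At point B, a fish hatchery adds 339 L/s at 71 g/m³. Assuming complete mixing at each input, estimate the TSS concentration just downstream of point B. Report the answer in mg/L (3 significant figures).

25.8 mg/L

130 L/s = 0.13 m³/s.
After input A: C = (5.1·23.2 + 0.13·140) / 5.23 = 26.1 mg/L.
Over the 8.3 km reach to input B (t = 1.339e+04 s = 0.1549 d), decay gives C = 26.1·exp(−0.84·0.1549) = 22.92 mg/L.
339 L/s = 0.339 m³/s.
After input B: C = (5.23·22.92 + 0.339·71) / 5.569 = 25.84 mg/L.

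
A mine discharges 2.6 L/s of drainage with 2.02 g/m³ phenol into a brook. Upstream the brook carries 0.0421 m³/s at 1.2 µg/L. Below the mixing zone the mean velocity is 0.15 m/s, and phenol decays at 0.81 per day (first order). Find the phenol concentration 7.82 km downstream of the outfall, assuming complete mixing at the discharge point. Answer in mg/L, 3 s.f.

0.0728 mg/L

2.6 L/s = 0.0026 m³/s.
1.2 µg/L = 0.0012 mg/L.
After complete mixing, C₀ = (0.0026·2.02 + 0.0421·0.0012) / 0.0447 = 0.1186 mg/L.
Travel time t = 7820 m / 0.15 m/s = 5.213e+04 s = 0.6034 d.
C = 0.1186·exp(−0.81·0.6034) = 0.1186·0.6134 = 0.07276 mg/L.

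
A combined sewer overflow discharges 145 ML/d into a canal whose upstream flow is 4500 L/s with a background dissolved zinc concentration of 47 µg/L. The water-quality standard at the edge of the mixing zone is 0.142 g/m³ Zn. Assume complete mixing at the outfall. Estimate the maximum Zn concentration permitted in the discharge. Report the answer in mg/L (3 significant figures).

0.397 mg/L

145 ML/d = 1.678 m³/s.
4500 L/s = 4.5 m³/s.
47 µg/L = 0.047 mg/L.
Mass balance: 0.142·6.178 = 1.678·Cₑ + 4.5·0.047.
Cₑ = (0.8773 − 0.2115) / 1.678 = 0.3967 mg/L.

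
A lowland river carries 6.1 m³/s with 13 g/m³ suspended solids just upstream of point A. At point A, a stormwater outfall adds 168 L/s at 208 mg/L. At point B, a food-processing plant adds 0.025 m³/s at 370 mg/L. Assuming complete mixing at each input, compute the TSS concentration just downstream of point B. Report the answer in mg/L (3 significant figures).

168 L/s = 0.168 m³/s.
After input A: C = (6.1·13 + 0.168·208) / 6.268 = 18.23 mg/L.
After input B: C = (6.268·18.23 + 0.025·370) / 6.293 = 19.62 mg/L.

19.6 mg/L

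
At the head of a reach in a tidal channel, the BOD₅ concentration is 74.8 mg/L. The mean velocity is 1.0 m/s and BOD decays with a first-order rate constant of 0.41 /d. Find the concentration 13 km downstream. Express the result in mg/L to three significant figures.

70.3 mg/L

Travel time t = 13 km / 1.0 m/s = 1.3e+04/1.0 = 1.3e+04 s = 0.1505 d.
First-order decay: C = 74.8·exp(−0.41·0.1505) = 74.8·0.9402 = 70.33 mg/L.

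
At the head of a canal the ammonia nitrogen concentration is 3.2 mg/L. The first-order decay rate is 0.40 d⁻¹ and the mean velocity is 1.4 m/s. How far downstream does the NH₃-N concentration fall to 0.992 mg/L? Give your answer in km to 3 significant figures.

354 km

From C = C₀·e^(−kt), t = ln(C₀/C)/k = ln(3.2/0.992)/0.40 = 1.171/0.40 = 2.928 d.
Distance = v·t = 1.4 m/s × 2.53e+05 s = 3.542e+05 m = 354.2 km.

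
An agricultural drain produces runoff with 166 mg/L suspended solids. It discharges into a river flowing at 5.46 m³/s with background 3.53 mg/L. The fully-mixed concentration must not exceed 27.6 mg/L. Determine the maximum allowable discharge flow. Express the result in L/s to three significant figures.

950 L/s

Mass balance at complete mixing: C_std·(Q_w + Q_r) = Q_w·C_e + Q_r·C_b.
Rearranging, Q_w = Q_r·(C_std − C_b)/(C_e − C_std) = 5.46·(27.6 − 3.53) / (166 − 27.6) = 0.9496 m³/s.
= 949.6 L/s.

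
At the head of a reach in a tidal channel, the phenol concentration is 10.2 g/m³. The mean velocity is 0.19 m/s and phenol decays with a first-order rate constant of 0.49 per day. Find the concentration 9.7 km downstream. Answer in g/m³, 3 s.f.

7.64 g/m³

Travel time t = 9.7 km / 0.19 m/s = 9700/0.19 = 5.105e+04 s = 0.5909 d.
First-order decay: C = 10.2·exp(−0.49·0.5909) = 10.2·0.7486 = 7.636 g/m³.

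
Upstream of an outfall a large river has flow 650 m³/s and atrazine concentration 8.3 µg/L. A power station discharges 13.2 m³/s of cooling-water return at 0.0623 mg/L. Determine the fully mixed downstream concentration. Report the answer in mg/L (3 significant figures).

8.3 µg/L = 0.0083 mg/L.
Flow-weighted mixing gives C = (13.2·0.0623 + 650·0.0083) / (13.2 + 650) = 6.217/663.2 = 0.009375 mg/L.

0.00937 mg/L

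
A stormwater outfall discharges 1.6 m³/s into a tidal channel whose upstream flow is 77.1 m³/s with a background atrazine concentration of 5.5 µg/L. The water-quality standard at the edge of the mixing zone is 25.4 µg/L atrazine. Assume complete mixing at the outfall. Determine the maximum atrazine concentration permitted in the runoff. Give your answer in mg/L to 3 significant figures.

0.984 mg/L

5.5 µg/L = 0.0055 mg/L.
25.4 µg/L = 0.0254 mg/L.
Mass balance: 0.0254·78.7 = 1.6·Cₑ + 77.1·0.0055.
Cₑ = (1.999 − 0.424) / 1.6 = 0.9843 mg/L.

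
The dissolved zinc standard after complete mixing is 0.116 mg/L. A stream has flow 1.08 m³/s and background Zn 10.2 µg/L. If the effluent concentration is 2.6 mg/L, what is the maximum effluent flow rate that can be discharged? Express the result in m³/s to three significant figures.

0.0460 m³/s

10.2 µg/L = 0.0102 mg/L.
Mass balance at complete mixing: C_std·(Q_w + Q_r) = Q_w·C_e + Q_r·C_b.
Rearranging, Q_w = Q_r·(C_std − C_b)/(C_e − C_std) = 1.08·(0.116 − 0.0102) / (2.6 − 0.116) = 0.046 m³/s.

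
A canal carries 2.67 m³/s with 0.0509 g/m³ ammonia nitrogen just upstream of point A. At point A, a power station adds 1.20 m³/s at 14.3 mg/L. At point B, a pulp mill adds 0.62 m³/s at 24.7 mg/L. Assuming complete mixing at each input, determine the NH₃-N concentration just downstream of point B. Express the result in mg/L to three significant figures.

7.26 mg/L

After input A: C = (2.67·0.0509 + 1.2·14.3) / 3.87 = 4.469 mg/L.
After input B: C = (3.87·4.469 + 0.62·24.7) / 4.49 = 7.263 mg/L.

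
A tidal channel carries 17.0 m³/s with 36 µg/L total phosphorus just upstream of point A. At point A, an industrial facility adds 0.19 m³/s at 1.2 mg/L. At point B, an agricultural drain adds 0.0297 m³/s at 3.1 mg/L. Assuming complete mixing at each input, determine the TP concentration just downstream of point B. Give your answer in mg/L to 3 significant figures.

36 µg/L = 0.036 mg/L.
After input A: C = (17·0.036 + 0.19·1.2) / 17.19 = 0.04887 mg/L.
After input B: C = (17.19·0.04887 + 0.0297·3.1) / 17.22 = 0.05413 mg/L.

0.0541 mg/L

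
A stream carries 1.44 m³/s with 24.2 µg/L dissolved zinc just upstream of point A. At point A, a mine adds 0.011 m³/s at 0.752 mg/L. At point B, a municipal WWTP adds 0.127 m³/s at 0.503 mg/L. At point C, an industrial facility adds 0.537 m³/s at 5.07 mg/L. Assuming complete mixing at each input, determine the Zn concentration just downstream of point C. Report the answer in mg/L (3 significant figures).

24.2 µg/L = 0.0242 mg/L.
After input A: C = (1.44·0.0242 + 0.011·0.752) / 1.451 = 0.02972 mg/L.
After input B: C = (1.451·0.02972 + 0.127·0.503) / 1.578 = 0.06781 mg/L.
After input C: C = (1.578·0.06781 + 0.537·5.07) / 2.115 = 1.338 mg/L.

1.34 mg/L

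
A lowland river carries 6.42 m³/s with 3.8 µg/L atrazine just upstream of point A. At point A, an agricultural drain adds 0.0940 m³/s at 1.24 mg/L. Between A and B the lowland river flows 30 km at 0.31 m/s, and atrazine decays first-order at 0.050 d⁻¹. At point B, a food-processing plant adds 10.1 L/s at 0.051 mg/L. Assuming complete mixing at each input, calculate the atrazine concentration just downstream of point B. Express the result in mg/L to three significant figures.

3.8 µg/L = 0.0038 mg/L.
After input A: C = (6.42·0.0038 + 0.094·1.24) / 6.514 = 0.02164 mg/L.
Over the 30 km reach to input B (t = 9.677e+04 s = 1.12 d), decay gives C = 0.02164·exp(−0.050·1.12) = 0.02046 mg/L.
10.1 L/s = 0.0101 m³/s.
After input B: C = (6.514·0.02046 + 0.0101·0.051) / 6.524 = 0.02051 mg/L.

0.0205 mg/L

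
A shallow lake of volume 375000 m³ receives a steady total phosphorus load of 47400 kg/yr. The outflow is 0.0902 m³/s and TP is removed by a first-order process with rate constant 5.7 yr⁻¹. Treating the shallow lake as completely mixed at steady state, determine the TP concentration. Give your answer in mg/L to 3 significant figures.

9.51 mg/L

Outflow Q = 0.0902 m³/s × 3.156e+07 s/yr = 2.846e+06 m³/yr.
Steady-state CSTR mass balance: W = Q·C + k·V·C, so C = W/(Q + kV).
Q + kV = 2.846e+06 + 5.7·375000 = 4.984e+06 m³/yr.
C = 47400/4.984e+06 = 0.00951 kg/m³ = 9.51 mg/L.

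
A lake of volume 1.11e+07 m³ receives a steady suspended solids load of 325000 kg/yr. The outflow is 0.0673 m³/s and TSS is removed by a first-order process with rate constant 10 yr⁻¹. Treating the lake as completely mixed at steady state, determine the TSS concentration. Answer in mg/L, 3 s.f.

2.87 mg/L

Outflow Q = 0.0673 m³/s × 3.156e+07 s/yr = 2.124e+06 m³/yr.
Steady-state CSTR mass balance: W = Q·C + k·V·C, so C = W/(Q + kV).
Q + kV = 2.124e+06 + 10·1.11e+07 = 1.131e+08 m³/yr.
C = 325000/1.131e+08 = 0.002873 kg/m³ = 2.873 mg/L.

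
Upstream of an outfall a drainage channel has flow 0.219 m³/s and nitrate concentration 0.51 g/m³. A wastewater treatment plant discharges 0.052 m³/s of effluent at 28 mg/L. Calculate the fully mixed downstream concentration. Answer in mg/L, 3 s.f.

Conservation of mass across the mixing zone: C = (0.052·28 + 0.219·0.51) / (0.052 + 0.219) = 1.568/0.271 = 5.785 mg/L.

5.78 mg/L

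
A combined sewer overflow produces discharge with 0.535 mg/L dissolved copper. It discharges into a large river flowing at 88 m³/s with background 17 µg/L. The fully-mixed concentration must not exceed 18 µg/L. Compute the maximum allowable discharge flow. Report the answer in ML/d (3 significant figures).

14.7 ML/d

17 µg/L = 0.017 mg/L.
18 µg/L = 0.018 mg/L.
Mass balance at complete mixing: C_std·(Q_w + Q_r) = Q_w·C_e + Q_r·C_b.
Rearranging, Q_w = Q_r·(C_std − C_b)/(C_e − C_std) = 88·(0.018 − 0.017) / (0.535 − 0.018) = 0.1702 m³/s.
= 14.71 ML/d.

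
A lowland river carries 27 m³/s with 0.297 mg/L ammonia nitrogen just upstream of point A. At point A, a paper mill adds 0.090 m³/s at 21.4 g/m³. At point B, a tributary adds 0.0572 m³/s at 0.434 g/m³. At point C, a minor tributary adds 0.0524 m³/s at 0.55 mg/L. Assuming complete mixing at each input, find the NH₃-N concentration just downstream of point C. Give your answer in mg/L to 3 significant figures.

After input A: C = (27·0.297 + 0.09·21.4) / 27.09 = 0.3671 mg/L.
After input B: C = (27.09·0.3671 + 0.0572·0.434) / 27.15 = 0.3673 mg/L.
After input C: C = (27.15·0.3673 + 0.0524·0.55) / 27.2 = 0.3676 mg/L.

0.368 mg/L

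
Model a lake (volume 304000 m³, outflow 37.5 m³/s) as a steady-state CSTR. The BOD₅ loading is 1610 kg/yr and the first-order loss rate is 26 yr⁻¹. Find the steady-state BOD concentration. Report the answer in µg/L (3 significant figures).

1.35 µg/L

Outflow Q = 37.5 m³/s × 3.156e+07 s/yr = 1.183e+09 m³/yr.
Steady-state CSTR mass balance: W = Q·C + k·V·C, so C = W/(Q + kV).
Q + kV = 1.183e+09 + 26·304000 = 1.191e+09 m³/yr.
C = 1610/1.191e+09 = 1.351e-06 kg/m³ = 0.001351 mg/L = 1.351 µg/L.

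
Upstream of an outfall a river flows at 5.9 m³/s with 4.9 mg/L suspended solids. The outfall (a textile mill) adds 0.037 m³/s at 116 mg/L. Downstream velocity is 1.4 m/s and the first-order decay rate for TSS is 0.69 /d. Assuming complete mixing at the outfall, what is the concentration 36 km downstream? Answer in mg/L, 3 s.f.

After complete mixing, C₀ = (0.037·116 + 5.9·4.9) / 5.937 = 5.592 mg/L.
Travel time t = 3.6e+04 m / 1.4 m/s = 2.571e+04 s = 0.2976 d.
C = 5.592·exp(−0.69·0.2976) = 5.592·0.8144 = 4.554 mg/L.

4.55 mg/L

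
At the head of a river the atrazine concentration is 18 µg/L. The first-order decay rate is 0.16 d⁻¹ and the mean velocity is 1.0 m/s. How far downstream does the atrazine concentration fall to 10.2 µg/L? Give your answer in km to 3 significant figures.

307 km

From C = C₀·e^(−kt), t = ln(C₀/C)/k = ln(18/10.2)/0.16 = 0.568/0.16 = 3.55 d.
Distance = v·t = 1.0 m/s × 3.067e+05 s = 3.067e+05 m = 306.7 km.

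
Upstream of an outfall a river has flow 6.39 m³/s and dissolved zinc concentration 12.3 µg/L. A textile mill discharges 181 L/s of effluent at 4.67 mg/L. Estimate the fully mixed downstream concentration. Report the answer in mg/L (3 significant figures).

181 L/s = 0.181 m³/s.
12.3 µg/L = 0.0123 mg/L.
Flow-weighted mixing gives C = (0.181·4.67 + 6.39·0.0123) / (0.181 + 6.39) = 0.9239/6.571 = 0.1406 mg/L.

0.141 mg/L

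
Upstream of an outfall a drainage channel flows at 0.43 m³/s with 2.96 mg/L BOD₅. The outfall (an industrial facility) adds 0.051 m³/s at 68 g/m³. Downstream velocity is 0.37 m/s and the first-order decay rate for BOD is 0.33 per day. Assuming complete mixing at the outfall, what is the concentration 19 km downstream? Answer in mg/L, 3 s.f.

8.10 mg/L

After complete mixing, C₀ = (0.051·68 + 0.43·2.96) / 0.481 = 9.856 mg/L.
Travel time t = 1.9e+04 m / 0.37 m/s = 5.135e+04 s = 0.5943 d.
C = 9.856·exp(−0.33·0.5943) = 9.856·0.8219 = 8.101 mg/L.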